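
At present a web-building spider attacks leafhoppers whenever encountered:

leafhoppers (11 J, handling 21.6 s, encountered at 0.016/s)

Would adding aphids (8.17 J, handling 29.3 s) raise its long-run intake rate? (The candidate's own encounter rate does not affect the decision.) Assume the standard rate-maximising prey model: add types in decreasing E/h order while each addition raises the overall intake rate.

Current rate: (0.016×11)/(1 + 0.016×21.6) = 0.1308 J/s.
Profitability of aphids: 8.17/29.3 = 0.2788 J/s.
Since 0.2788 > R, including aphids increases the long-run rate.

Yes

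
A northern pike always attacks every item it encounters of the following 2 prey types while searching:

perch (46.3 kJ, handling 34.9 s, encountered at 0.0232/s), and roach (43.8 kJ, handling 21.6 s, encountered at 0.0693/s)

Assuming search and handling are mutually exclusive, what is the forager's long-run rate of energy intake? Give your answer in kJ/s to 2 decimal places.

R = (0.0232×46.3 + 0.0693×43.8) / (1 + 0.0232×34.9 + 0.0693×21.6) = 4.109/3.307 = 1.243 kJ/s.

1.24 kJ/s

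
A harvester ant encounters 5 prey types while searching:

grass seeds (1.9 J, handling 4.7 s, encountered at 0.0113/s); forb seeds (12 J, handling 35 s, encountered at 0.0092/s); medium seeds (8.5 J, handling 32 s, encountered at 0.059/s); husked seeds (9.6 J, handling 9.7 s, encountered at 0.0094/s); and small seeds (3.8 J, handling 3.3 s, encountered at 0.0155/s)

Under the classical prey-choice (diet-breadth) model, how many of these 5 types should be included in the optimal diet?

E/h in descending order: small seeds 1.15, husked seeds 0.99, grass seeds 0.404, forb seeds 0.343, medium seeds 0.266 J/s. The optimal diet is the largest prefix of this list for which every included type satisfies E_i/h_i > R on the types above it.
Rate on top 1: 0.05603. husked seeds: 0.99 > 0.05603 → include.
Rate on top 2: 0.1306. grass seeds: 0.404 > 0.1306 → include.
Rate on top 3: 0.1427. forb seeds: 0.343 > 0.1427 → include.
Rate on top 4: 0.1852. medium seeds: 0.266 > 0.1852 → include.
Optimal diet: small seeds, husked seeds, grass seeds, forb seeds, medium seeds — 5 of 5 types.

5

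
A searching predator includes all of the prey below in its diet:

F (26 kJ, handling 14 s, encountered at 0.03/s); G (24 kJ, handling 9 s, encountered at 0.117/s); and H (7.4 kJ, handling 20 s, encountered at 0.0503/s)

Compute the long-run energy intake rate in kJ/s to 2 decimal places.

1.14 kJ/s

Energy encountered per unit search time: 0.03×26 + 0.117×24 + 0.0503×7.4 = 3.96 kJ/s.
Handling time per unit search time: 0.03×14 + 0.117×9 + 0.0503×20 = 2.479.
Rate = 3.96/(1 + 2.479) = 1.138 kJ/s.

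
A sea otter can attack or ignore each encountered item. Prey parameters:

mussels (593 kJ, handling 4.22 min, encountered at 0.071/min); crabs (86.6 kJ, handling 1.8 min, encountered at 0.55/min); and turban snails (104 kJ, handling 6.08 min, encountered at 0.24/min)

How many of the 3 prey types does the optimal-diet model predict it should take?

2

Profitabilities (E/h, kJ/min): mussels 141, crabs 48.1, turban snails 17.1. Add prey in this order while the next type's profitability exceeds the intake rate on those already taken.
Rate on top 1: 32.4. crabs: 48.1 > 32.4 → include.
Rate on top 2: 39.19. turban snails: 17.1 < 39.19 → exclude; stop.
Optimal diet: mussels, crabs — 2 of 3 types.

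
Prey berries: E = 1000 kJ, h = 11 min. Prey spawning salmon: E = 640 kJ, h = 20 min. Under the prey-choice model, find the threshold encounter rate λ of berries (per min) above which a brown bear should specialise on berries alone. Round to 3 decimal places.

0.049 per min

The zero-one rule: include spawning salmon iff E₂/h₂ > λE₁/(1+λh₁). Equality gives the switch point.
λE₁h₂ = E₂ + λE₂h₁ ⇒ λ = E₂/(E₁h₂ − E₂h₁) = 640/(2e+04 − 7040) = 0.04938 per min.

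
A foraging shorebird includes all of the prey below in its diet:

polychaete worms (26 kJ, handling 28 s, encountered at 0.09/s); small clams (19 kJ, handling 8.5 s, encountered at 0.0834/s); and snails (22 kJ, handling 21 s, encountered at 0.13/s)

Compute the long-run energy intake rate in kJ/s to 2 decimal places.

R = Σλ_iE_i / (1 + Σλ_ih_i)
Numerator: 0.09×26 + 0.0834×19 + 0.13×22 = 6.785
Denominator: 1 + 0.09×28 + 0.0834×8.5 + 0.13×21 = 6.959
R = 6.785/6.959 = 0.975 kJ/s

0.97 kJ/s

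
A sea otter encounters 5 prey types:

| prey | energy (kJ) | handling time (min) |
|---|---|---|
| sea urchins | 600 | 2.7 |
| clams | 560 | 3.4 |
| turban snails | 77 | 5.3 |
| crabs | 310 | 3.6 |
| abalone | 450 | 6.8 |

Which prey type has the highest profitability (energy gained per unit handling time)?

In descending order of E/h:
sea urchins: 600/2.7 = 222 kJ/min
clams: 560/3.4 = 165 kJ/min
crabs: 310/3.6 = 86.1 kJ/min
abalone: 450/6.8 = 66.2 kJ/min
turban snails: 77/5.3 = 14.5 kJ/min

sea urchins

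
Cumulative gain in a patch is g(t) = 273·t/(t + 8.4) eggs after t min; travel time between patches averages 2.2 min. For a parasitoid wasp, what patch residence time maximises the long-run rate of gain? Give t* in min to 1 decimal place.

4.3 min

Optimal t* satisfies g'(t*) = g(t*)/(T + t*).
g'(t) = 273·8.4/(t + 8.4)². Setting 273·8.4/(t+8.4)² = 273t/[(t+8.4)(2.2+t)] gives 8.4(2.2+t) = t(t+8.4), so t² = 8.4×2.2 = 18.48.
t* = √18.48 = 4.299 min.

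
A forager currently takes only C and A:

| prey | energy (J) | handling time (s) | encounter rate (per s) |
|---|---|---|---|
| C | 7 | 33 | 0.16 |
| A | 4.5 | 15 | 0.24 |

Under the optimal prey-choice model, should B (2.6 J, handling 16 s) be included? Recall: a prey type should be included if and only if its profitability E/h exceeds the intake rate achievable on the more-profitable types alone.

No

On C and A alone, R = ΣλE/(1+Σλh) = 2.2/9.88 = 0.2227 J/s.
B: E/h = 2.6/16 = 0.1625 J/s.
Since 0.1625 < R, time spent handling B is better spent searching.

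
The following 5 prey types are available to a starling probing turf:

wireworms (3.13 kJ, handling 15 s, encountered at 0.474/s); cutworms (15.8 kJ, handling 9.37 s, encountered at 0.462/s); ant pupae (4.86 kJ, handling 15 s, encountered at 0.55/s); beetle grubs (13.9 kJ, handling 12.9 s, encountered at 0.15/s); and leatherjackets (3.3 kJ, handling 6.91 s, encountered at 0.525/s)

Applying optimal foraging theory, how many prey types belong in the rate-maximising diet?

Profitabilities (E/h, kJ/s): cutworms 1.69, beetle grubs 1.08, leatherjackets 0.478, ant pupae 0.324, wireworms 0.209. Add prey in this order while the next type's profitability exceeds the intake rate on those already taken.
Rate on top 1: 1.37. beetle grubs: 1.08 < 1.37 → exclude; stop.
Optimal diet: cutworms — 1 of 5 types.

1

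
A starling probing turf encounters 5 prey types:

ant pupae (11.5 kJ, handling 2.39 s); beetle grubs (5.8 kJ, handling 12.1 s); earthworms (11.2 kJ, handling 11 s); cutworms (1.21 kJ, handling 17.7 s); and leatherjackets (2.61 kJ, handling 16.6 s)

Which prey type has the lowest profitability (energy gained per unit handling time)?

cutworms

Profitability E/h (kJ/s): ant pupae = 11.5/2.39 = 4.81, beetle grubs = 5.8/12.1 = 0.479, earthworms = 11.2/11 = 1.02, cutworms = 1.21/17.7 = 0.0684, leatherjackets = 2.61/16.6 = 0.157.
Ranked: ant pupae > earthworms > beetle grubs > leatherjackets > cutworms.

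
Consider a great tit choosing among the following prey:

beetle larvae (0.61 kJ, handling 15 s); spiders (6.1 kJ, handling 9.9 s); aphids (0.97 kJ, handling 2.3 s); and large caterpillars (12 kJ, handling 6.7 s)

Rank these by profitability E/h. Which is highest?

large caterpillars

Profitability E/h (kJ/s): beetle larvae = 0.61/15 = 0.0407, spiders = 6.1/9.9 = 0.616, aphids = 0.97/2.3 = 0.422, large caterpillars = 12/6.7 = 1.79.
Ranked: large caterpillars > spiders > aphids > beetle larvae.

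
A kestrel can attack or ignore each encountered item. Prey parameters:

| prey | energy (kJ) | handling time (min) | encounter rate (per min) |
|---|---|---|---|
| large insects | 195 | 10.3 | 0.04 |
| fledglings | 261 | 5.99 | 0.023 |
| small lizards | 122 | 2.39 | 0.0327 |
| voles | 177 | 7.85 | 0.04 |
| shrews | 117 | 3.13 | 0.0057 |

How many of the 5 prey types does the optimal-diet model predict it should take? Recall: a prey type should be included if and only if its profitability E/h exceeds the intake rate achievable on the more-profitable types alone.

Profitabilities (E/h, kJ/min): small lizards 51, fledglings 43.6, shrews 37.4, voles 22.5, large insects 18.9. Add prey in this order while the next type's profitability exceeds the intake rate on those already taken.
Rate on top 1: 3.7. fledglings: 43.6 > 3.7 → include.
Rate on top 2: 8.218. shrews: 37.4 > 8.218 → include.
Rate on top 3: 8.64. voles: 22.5 > 8.64 → include.
Rate on top 4: 11.46. large insects: 18.9 > 11.46 → include.
Optimal diet: small lizards, fledglings, shrews, voles, large insects — 5 of 5 types.

5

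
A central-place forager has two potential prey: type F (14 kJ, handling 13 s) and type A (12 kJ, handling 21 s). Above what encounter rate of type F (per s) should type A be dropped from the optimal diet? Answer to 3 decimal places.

0.087 per s

Drop type A once their profitability E₂/h₂ falls below the rate achievable on type F alone: E₂/h₂ = λE₁/(1 + λh₁).
Solve for λ: λE₁h₂ = E₂(1 + λh₁) → λ(E₁h₂ − E₂h₁) = E₂ → λ = E₂/(E₁h₂ − E₂h₁).
λ = 12/(14×21 − 12×13) = 12/138 = 0.08696 per s.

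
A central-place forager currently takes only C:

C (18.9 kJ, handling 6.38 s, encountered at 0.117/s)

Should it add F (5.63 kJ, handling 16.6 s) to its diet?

No

Current rate: (0.117×18.9)/(1 + 0.117×6.38) = 1.266 kJ/s.
F: E/h = 5.63/16.6 = 0.3392 kJ/s.
Since 0.3392 < R, time spent handling F is better spent searching.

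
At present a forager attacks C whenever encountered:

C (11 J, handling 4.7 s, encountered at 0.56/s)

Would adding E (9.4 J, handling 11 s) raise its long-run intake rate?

No

On C alone, R = ΣλE/(1+Σλh) = 6.16/3.632 = 1.696 J/s.
Profitability of E: 9.4/11 = 0.8545 J/s.
0.8545 < 1.696, so adding E would lower the average — exclude it.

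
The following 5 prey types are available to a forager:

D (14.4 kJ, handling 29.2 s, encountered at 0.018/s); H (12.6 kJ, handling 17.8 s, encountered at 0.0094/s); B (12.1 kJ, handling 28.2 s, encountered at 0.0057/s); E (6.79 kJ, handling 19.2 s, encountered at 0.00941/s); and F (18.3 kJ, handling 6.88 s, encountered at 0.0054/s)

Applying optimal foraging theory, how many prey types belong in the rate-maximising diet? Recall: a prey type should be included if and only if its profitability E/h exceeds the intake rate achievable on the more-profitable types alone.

5

E/h in descending order: F 2.66, H 0.708, D 0.493, B 0.429, E 0.354 kJ/s. The optimal diet is the largest prefix of this list for which every included type satisfies E_i/h_i > R on the types above it.
Rate on top 1: 0.09528. H: 0.708 > 0.09528 → include.
Rate on top 2: 0.1804. D: 0.493 > 0.1804 → include.
Rate on top 3: 0.2754. B: 0.429 > 0.2754 → include.
Rate on top 4: 0.2885. E: 0.354 > 0.2885 → include.
Optimal diet: F, H, D, B, E — 5 of 5 types.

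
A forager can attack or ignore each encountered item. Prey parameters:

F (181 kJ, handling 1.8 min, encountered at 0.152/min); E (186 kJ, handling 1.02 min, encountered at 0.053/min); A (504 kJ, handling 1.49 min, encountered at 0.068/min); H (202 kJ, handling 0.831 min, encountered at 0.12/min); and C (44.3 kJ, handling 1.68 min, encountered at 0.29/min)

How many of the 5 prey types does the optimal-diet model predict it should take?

Profitabilities (E/h, kJ/min): A 338, H 243, E 182, F 101, C 26.4. Add prey in this order while the next type's profitability exceeds the intake rate on those already taken.
Rate on top 1: 31.12. H: 243 > 31.12 → include.
Rate on top 2: 48.72. E: 182 > 48.72 → include.
Rate on top 3: 54.47. F: 101 > 54.47 → include.
Rate on top 4: 62.72. C: 26.4 < 62.72 → exclude; stop.
Optimal diet: A, H, E, F — 4 of 5 types.

4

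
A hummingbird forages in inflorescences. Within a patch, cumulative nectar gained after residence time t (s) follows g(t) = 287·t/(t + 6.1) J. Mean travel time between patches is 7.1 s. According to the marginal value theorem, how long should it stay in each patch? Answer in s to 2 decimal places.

By the marginal value theorem, leave when the instantaneous gain rate g'(t) equals the habitat-wide average g(t)/(T + t).
g'(t) = 287·6.1/(t + 6.1)². Setting 287·6.1/(t+6.1)² = 287t/[(t+6.1)(7.1+t)] gives 6.1(7.1+t) = t(t+6.1), so t² = 6.1×7.1 = 43.31.
t* = √43.31 = 6.581 s.

6.58 s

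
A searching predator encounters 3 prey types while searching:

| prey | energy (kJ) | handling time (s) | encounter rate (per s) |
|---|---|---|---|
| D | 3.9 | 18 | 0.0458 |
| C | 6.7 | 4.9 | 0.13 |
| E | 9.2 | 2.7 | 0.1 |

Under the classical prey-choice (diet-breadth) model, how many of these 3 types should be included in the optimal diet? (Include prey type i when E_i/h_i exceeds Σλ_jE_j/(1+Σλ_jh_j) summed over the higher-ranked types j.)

2

Profitabilities (E/h, kJ/s): E 3.41, C 1.37, D 0.217. Add prey in this order while the next type's profitability exceeds the intake rate on those already taken.
Rate on top 1: 0.7244. C: 1.37 > 0.7244 → include.
Rate on top 2: 0.9392. D: 0.217 < 0.9392 → exclude; stop.
Optimal diet: E, C — 2 of 3 types.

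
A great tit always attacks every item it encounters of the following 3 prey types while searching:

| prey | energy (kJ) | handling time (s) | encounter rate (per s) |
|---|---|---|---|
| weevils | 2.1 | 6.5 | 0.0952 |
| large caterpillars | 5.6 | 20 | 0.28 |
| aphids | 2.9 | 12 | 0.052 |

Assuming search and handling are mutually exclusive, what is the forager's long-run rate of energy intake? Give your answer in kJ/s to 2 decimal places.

Energy encountered per unit search time: 0.0952×2.1 + 0.28×5.6 + 0.052×2.9 = 1.919 kJ/s.
Handling time per unit search time: 0.0952×6.5 + 0.28×20 + 0.052×12 = 6.843.
Rate = 1.919/(1 + 6.843) = 0.2446 kJ/s.

0.24 kJ/s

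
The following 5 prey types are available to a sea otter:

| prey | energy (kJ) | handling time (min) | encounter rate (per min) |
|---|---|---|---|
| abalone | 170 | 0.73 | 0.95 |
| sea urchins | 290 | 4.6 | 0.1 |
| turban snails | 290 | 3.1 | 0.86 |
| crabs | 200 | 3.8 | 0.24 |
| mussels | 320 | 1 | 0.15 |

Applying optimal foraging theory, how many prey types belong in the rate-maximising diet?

Profitabilities (E/h, kJ/min): mussels 320, abalone 233, turban snails 93.5, sea urchins 63, crabs 52.6. Add prey in this order while the next type's profitability exceeds the intake rate on those already taken.
Rate on top 1: 41.74. abalone: 233 > 41.74 → include.
Rate on top 2: 113.6. turban snails: 93.5 < 113.6 → exclude; stop.
Optimal diet: mussels, abalone — 2 of 5 types.

2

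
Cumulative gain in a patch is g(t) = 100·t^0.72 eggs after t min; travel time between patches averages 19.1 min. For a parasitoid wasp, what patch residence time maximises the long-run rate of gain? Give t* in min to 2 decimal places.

Optimal t* satisfies g'(t*) = g(t*)/(T + t*).
g'(t) = 0.72·100·t^-0.28. Setting 0.72·100·t^-0.28 = 100·t^0.72/(19.1+t) gives 0.72(19.1+t) = t, so 0.28·t = 0.72×19.1.
t* = 0.72×19.1/0.28 = 49.11 min.

49.11 min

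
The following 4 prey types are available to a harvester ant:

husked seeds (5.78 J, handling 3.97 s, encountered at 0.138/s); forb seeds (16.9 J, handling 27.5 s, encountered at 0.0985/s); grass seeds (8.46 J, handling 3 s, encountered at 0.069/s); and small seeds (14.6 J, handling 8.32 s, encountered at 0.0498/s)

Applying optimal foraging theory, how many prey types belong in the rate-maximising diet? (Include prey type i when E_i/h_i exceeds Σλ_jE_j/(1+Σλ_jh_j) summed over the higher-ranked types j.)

E/h in descending order: grass seeds 2.82, small seeds 1.75, husked seeds 1.46, forb seeds 0.615 J/s. The optimal diet is the largest prefix of this list for which every included type satisfies E_i/h_i > R on the types above it.
Rate on top 1: 0.4836. small seeds: 1.75 > 0.4836 → include.
Rate on top 2: 0.8085. husked seeds: 1.46 > 0.8085 → include.
Rate on top 3: 0.972. forb seeds: 0.615 < 0.972 → exclude; stop.
Optimal diet: grass seeds, small seeds, husked seeds — 3 of 4 types.

3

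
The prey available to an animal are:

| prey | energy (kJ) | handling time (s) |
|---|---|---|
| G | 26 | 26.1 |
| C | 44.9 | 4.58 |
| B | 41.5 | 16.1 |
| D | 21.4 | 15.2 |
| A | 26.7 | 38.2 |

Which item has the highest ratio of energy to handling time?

C

Profitability E/h (kJ/s): G = 26/26.1 = 0.996, C = 44.9/4.58 = 9.8, B = 41.5/16.1 = 2.58, D = 21.4/15.2 = 1.41, A = 26.7/38.2 = 0.699.
Ranked: C > B > D > G > A.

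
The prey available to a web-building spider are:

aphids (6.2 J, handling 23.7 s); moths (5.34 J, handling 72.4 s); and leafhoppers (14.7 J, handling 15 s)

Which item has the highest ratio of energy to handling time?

leafhoppers

Profitability E/h (J/s): aphids = 6.2/23.7 = 0.262, moths = 5.34/72.4 = 0.0738, leafhoppers = 14.7/15 = 0.98.
Ranked: leafhoppers > aphids > moths.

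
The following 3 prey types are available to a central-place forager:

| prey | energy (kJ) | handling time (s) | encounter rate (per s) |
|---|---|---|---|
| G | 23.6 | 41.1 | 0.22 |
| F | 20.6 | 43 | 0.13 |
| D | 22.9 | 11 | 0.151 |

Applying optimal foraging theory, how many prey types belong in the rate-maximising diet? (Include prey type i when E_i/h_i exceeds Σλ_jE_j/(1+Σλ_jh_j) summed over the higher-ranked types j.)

E/h in descending order: D 2.08, G 0.574, F 0.479 kJ/s. The optimal diet is the largest prefix of this list for which every included type satisfies E_i/h_i > R on the types above it.
Rate on top 1: 1.299. G: 0.574 < 1.299 → exclude; stop.
Optimal diet: D — 1 of 3 types.

1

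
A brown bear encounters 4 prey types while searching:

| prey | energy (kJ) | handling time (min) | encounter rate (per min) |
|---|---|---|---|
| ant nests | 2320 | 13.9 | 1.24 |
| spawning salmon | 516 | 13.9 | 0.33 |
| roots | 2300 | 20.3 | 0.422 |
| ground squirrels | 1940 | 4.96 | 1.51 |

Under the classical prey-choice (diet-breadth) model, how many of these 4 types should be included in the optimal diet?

1

Rank by E/h (kJ/min): ground squirrels 391, ant nests 167, roots 113, spawning salmon 37.1. Include each in turn until the next type's E/h falls below the running intake rate.
Rate on top 1: 345.1. ant nests: 167 < 345.1 → exclude; stop.
Optimal diet: ground squirrels — 1 of 4 types.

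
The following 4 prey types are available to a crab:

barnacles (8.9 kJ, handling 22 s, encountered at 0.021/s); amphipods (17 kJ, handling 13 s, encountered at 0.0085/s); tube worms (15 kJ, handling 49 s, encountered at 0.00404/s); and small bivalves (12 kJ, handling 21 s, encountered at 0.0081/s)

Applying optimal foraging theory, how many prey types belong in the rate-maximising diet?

Rank by E/h (kJ/s): amphipods 1.31, small bivalves 0.571, barnacles 0.405, tube worms 0.306. Include each in turn until the next type's E/h falls below the running intake rate.
Rate on top 1: 0.1301. small bivalves: 0.571 > 0.1301 → include.
Rate on top 2: 0.1887. barnacles: 0.405 > 0.1887 → include.
Rate on top 3: 0.246. tube worms: 0.306 > 0.246 → include.
Optimal diet: amphipods, small bivalves, barnacles, tube worms — 4 of 4 types.

4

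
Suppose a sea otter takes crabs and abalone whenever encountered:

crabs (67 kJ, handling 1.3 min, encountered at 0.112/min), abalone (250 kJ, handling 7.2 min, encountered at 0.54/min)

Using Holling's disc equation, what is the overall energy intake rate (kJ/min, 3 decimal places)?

R = (0.112×67 + 0.54×250) / (1 + 0.112×1.3 + 0.54×7.2) = 142.5/5.034 = 28.31 kJ/min.

28.311 kJ/min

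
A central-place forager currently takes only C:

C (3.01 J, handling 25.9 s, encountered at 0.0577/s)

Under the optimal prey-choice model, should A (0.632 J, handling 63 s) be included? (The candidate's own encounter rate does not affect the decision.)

No

On C alone, R = ΣλE/(1+Σλh) = 0.1737/2.494 = 0.06963 J/s.
Profitability of A: 0.632/63 = 0.01003 J/s.
0.01003 < 0.06963, so adding A would lower the average — exclude it.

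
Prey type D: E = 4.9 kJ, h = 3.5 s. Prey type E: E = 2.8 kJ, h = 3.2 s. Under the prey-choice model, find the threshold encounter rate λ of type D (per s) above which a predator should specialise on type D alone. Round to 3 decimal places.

0.476 per s

The zero-one rule: include type E iff E₂/h₂ > λE₁/(1+λh₁). Equality gives the switch point.
λE₁h₂ = E₂ + λE₂h₁ ⇒ λ = E₂/(E₁h₂ − E₂h₁) = 2.8/(15.68 − 9.8) = 0.4762 per s.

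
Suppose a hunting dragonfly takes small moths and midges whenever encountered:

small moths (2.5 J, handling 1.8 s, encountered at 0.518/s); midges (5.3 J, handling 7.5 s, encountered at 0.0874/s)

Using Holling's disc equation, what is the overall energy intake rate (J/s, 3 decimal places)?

0.679 J/s

R = Σλ_iE_i / (1 + Σλ_ih_i)
Numerator: 0.518×2.5 + 0.0874×5.3 = 1.758
Denominator: 1 + 0.518×1.8 + 0.0874×7.5 = 2.588
R = 1.758/2.588 = 0.6794 J/s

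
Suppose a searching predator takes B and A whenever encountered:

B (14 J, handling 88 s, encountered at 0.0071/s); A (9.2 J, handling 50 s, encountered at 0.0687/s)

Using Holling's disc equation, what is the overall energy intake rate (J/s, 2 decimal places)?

Energy encountered per unit search time: 0.0071×14 + 0.0687×9.2 = 0.7314 J/s.
Handling time per unit search time: 0.0071×88 + 0.0687×50 = 4.06.
Rate = 0.7314/(1 + 4.06) = 0.1446 J/s.

0.14 J/s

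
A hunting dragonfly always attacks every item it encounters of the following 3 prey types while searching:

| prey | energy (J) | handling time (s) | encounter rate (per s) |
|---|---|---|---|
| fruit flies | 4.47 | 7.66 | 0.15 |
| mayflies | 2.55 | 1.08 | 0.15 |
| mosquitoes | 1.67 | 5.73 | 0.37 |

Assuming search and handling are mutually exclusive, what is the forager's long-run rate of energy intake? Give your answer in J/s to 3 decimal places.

R = (0.15×4.47 + 0.15×2.55 + 0.37×1.67) / (1 + 0.15×7.66 + 0.15×1.08 + 0.37×5.73) = 1.671/4.431 = 0.3771 J/s.

0.377 J/s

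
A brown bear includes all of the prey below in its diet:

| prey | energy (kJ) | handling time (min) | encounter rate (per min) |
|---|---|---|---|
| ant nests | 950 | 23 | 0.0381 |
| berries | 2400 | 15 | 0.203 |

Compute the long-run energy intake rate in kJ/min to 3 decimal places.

106.353 kJ/min

R = Σλ_iE_i / (1 + Σλ_ih_i)
Numerator: 0.0381×950 + 0.203×2400 = 523.4
Denominator: 1 + 0.0381×23 + 0.203×15 = 4.921
R = 523.4/4.921 = 106.4 kJ/min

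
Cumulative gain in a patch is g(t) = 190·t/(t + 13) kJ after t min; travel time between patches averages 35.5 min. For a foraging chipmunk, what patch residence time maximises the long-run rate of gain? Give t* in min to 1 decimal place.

By the marginal value theorem, leave when the instantaneous gain rate g'(t) equals the habitat-wide average g(t)/(T + t).
g'(t) = 190·13/(t + 13)². Setting 190·13/(t+13)² = 190t/[(t+13)(35.5+t)] gives 13(35.5+t) = t(t+13), so t² = 13×35.5 = 461.5.
t* = √461.5 = 21.48 min.

21.5 min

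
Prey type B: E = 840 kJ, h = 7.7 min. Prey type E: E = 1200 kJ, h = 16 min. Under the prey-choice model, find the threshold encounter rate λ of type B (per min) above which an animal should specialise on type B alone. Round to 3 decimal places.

Drop type E once their profitability E₂/h₂ falls below the rate achievable on type B alone: E₂/h₂ = λE₁/(1 + λh₁).
Solve for λ: λE₁h₂ = E₂(1 + λh₁) → λ(E₁h₂ − E₂h₁) = E₂ → λ = E₂/(E₁h₂ − E₂h₁).
λ = 1200/(840×16 − 1200×7.7) = 1200/4200 = 0.2857 per min.

0.286 per min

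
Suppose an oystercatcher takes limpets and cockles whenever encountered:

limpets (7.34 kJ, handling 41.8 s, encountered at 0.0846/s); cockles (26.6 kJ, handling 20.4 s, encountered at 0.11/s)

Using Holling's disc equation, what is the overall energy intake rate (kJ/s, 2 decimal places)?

0.52 kJ/s

R = Σλ_iE_i / (1 + Σλ_ih_i)
Numerator: 0.0846×7.34 + 0.11×26.6 = 3.547
Denominator: 1 + 0.0846×41.8 + 0.11×20.4 = 6.78
R = 3.547/6.78 = 0.5231 kJ/s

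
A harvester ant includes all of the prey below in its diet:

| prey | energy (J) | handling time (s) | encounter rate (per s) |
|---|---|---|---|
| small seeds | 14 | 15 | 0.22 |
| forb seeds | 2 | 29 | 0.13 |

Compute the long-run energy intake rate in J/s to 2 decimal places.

0.41 J/s

Energy encountered per unit search time: 0.22×14 + 0.13×2 = 3.34 J/s.
Handling time per unit search time: 0.22×15 + 0.13×29 = 7.07.
Rate = 3.34/(1 + 7.07) = 0.4139 J/s.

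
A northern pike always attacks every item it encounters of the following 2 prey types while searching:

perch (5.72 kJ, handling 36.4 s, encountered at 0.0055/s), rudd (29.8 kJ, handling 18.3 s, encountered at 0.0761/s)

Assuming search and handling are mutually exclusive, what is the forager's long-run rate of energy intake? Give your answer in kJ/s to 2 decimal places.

0.89 kJ/s

Energy encountered per unit search time: 0.0055×5.72 + 0.0761×29.8 = 2.299 kJ/s.
Handling time per unit search time: 0.0055×36.4 + 0.0761×18.3 = 1.593.
Rate = 2.299/(1 + 1.593) = 0.8868 kJ/s.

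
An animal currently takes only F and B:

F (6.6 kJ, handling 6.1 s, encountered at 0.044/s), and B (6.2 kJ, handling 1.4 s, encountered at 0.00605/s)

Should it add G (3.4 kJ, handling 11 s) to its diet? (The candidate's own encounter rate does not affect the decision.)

Yes

Intake rate on the current diet: R = (0.044×6.6 + 0.00605×6.2) / (1 + 0.044×6.1 + 0.00605×1.4) = 0.3279/1.277 = 0.2568 kJ/s.
G: E/h = 3.4/11 = 0.3091 kJ/s.
0.3091 > 0.2568, so adding G raises the average — include it.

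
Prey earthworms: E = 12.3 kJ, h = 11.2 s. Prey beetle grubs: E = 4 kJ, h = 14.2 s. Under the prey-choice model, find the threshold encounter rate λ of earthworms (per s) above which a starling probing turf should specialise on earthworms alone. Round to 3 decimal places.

0.031 per s

The zero-one rule: include beetle grubs iff E₂/h₂ > λE₁/(1+λh₁). Equality gives the switch point.
λE₁h₂ = E₂ + λE₂h₁ ⇒ λ = E₂/(E₁h₂ − E₂h₁) = 4/(174.7 − 44.8) = 0.0308 per s.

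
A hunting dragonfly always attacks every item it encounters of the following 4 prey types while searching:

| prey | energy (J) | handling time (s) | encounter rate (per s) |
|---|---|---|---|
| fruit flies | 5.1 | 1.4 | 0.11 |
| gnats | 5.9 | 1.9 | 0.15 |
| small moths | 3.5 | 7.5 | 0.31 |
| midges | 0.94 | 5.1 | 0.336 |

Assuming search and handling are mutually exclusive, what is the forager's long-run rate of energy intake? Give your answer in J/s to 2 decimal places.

0.52 J/s

R = (0.11×5.1 + 0.15×5.9 + 0.31×3.5 + 0.336×0.94) / (1 + 0.11×1.4 + 0.15×1.9 + 0.31×7.5 + 0.336×5.1) = 2.847/5.478 = 0.5197 J/s.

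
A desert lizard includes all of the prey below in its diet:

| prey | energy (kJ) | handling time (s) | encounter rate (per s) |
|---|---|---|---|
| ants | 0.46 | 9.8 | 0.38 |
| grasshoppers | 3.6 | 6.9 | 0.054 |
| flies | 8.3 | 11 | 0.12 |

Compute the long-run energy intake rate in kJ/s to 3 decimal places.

R = (0.38×0.46 + 0.054×3.6 + 0.12×8.3) / (1 + 0.38×9.8 + 0.054×6.9 + 0.12×11) = 1.365/6.417 = 0.2128 kJ/s.

0.213 kJ/s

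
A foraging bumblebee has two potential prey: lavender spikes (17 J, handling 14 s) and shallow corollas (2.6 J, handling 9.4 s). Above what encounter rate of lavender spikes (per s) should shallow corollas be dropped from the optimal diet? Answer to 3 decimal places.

0.021 per s

At the threshold, the rate on lavender spikes alone equals the profitability of shallow corollas: λ·17/(1 + λ·14) = 2.6/9.4 = 0.2766.
Rearranging, λ(17 − 0.2766×14) = 0.2766, so λ = 0.2766/13.13 = 0.02107 per s.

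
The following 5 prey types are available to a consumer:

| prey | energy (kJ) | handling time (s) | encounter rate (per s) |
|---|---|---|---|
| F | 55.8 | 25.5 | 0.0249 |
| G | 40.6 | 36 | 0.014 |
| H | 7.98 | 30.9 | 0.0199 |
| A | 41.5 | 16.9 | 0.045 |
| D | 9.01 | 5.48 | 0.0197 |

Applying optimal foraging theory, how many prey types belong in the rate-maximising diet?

E/h in descending order: A 2.46, F 2.19, D 1.64, G 1.13, H 0.258 kJ/s. The optimal diet is the largest prefix of this list for which every included type satisfies E_i/h_i > R on the types above it.
Rate on top 1: 1.061. F: 2.19 > 1.061 → include.
Rate on top 2: 1.36. D: 1.64 > 1.36 → include.
Rate on top 3: 1.372. G: 1.13 < 1.372 → exclude; stop.
Optimal diet: A, F, D — 3 of 5 types.

3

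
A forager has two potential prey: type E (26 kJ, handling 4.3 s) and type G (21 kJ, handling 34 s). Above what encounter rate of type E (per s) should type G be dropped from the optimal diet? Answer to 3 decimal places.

0.026 per s

At the threshold, the rate on type E alone equals the profitability of type G: λ·26/(1 + λ·4.3) = 21/34 = 0.6176.
Rearranging, λ(26 − 0.6176×4.3) = 0.6176, so λ = 0.6176/23.34 = 0.02646 per s.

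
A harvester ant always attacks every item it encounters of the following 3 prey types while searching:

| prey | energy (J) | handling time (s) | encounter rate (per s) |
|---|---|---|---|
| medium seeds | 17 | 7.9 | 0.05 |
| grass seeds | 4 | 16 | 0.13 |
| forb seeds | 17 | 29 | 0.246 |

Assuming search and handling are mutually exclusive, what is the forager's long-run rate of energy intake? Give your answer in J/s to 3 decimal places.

Energy encountered per unit search time: 0.05×17 + 0.13×4 + 0.246×17 = 5.552 J/s.
Handling time per unit search time: 0.05×7.9 + 0.13×16 + 0.246×29 = 9.609.
Rate = 5.552/(1 + 9.609) = 0.5233 J/s.

0.523 J/s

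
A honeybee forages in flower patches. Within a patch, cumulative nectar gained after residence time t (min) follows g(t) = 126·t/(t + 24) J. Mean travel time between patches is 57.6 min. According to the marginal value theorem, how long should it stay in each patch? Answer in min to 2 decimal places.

37.18 min

Optimal t* satisfies g'(t*) = g(t*)/(T + t*).
g'(t) = 126·24/(t + 24)². Setting 126·24/(t+24)² = 126t/[(t+24)(57.6+t)] gives 24(57.6+t) = t(t+24), so t² = 24×57.6 = 1382.
t* = √1382 = 37.18 min.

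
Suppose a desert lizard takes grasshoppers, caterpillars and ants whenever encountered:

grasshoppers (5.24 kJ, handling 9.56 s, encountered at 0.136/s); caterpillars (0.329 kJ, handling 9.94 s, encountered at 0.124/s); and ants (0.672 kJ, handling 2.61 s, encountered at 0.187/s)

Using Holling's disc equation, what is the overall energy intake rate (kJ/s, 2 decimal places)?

0.22 kJ/s

Energy encountered per unit search time: 0.136×5.24 + 0.124×0.329 + 0.187×0.672 = 0.8791 kJ/s.
Handling time per unit search time: 0.136×9.56 + 0.124×9.94 + 0.187×2.61 = 3.021.
Rate = 0.8791/(1 + 3.021) = 0.2186 kJ/s.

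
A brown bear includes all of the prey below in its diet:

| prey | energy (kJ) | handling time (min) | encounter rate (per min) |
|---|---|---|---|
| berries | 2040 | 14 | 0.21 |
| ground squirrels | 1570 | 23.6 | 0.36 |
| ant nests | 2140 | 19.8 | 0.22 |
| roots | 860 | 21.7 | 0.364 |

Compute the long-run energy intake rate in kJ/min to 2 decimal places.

R = (0.21×2040 + 0.36×1570 + 0.22×2140 + 0.364×860) / (1 + 0.21×14 + 0.36×23.6 + 0.22×19.8 + 0.364×21.7) = 1777/24.69 = 71.99 kJ/min.

71.99 kJ/min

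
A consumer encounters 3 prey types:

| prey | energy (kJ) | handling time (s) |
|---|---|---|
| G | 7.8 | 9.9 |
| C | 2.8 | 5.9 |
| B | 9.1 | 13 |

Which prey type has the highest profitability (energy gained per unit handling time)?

In descending order of E/h:
G: 7.8/9.9 = 0.788 kJ/s
B: 9.1/13 = 0.7 kJ/s
C: 2.8/5.9 = 0.475 kJ/s

G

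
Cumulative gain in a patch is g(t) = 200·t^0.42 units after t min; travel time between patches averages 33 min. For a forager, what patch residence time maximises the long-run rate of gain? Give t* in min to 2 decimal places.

23.90 min

Optimal t* satisfies g'(t*) = g(t*)/(T + t*).
g'(t) = 0.42·200·t^-0.58. Setting 0.42·200·t^-0.58 = 200·t^0.42/(33+t) gives 0.42(33+t) = t, so 0.58·t = 0.42×33.
t* = 0.42×33/0.58 = 23.9 min.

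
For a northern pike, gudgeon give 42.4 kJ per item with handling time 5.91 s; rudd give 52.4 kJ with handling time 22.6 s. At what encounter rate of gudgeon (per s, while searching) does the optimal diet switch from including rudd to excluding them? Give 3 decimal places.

0.081 per s

At the threshold, the rate on gudgeon alone equals the profitability of rudd: λ·42.4/(1 + λ·5.91) = 52.4/22.6 = 2.319.
Rearranging, λ(42.4 − 2.319×5.91) = 2.319, so λ = 2.319/28.7 = 0.08079 per s.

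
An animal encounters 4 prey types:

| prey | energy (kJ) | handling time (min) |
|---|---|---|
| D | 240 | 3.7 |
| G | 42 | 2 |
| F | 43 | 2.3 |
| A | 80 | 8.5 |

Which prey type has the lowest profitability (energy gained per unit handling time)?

A

Profitability E/h (kJ/min): D = 240/3.7 = 64.9, G = 42/2 = 21, F = 43/2.3 = 18.7, A = 80/8.5 = 9.41.
Ranked: D > G > F > A.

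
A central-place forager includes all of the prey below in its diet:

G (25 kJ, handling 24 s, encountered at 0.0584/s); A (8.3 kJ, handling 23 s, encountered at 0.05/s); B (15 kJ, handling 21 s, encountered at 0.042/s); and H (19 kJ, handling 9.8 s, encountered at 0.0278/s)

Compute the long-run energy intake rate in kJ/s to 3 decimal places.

0.645 kJ/s

Energy encountered per unit search time: 0.0584×25 + 0.05×8.3 + 0.042×15 + 0.0278×19 = 3.033 kJ/s.
Handling time per unit search time: 0.0584×24 + 0.05×23 + 0.042×21 + 0.0278×9.8 = 3.706.
Rate = 3.033/(1 + 3.706) = 0.6445 kJ/s.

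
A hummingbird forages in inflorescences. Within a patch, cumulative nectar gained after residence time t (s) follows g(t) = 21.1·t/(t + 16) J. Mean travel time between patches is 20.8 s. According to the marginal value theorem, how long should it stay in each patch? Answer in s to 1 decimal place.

18.2 s

Optimal t* satisfies g'(t*) = g(t*)/(T + t*).
g'(t) = 21.1·16/(t + 16)². Setting 21.1·16/(t+16)² = 21.1t/[(t+16)(20.8+t)] gives 16(20.8+t) = t(t+16), so t² = 16×20.8 = 332.8.
t* = √332.8 = 18.24 s.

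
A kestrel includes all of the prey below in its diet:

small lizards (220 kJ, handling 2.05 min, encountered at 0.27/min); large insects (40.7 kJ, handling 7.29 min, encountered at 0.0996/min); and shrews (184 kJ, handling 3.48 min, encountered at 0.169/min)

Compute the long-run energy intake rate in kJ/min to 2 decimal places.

32.97 kJ/min

R = Σλ_iE_i / (1 + Σλ_ih_i)
Numerator: 0.27×220 + 0.0996×40.7 + 0.169×184 = 94.55
Denominator: 1 + 0.27×2.05 + 0.0996×7.29 + 0.169×3.48 = 2.868
R = 94.55/2.868 = 32.97 kJ/min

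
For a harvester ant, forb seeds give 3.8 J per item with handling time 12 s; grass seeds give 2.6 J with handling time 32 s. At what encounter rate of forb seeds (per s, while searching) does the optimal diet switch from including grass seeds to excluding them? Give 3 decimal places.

0.029 per s

Drop grass seeds once their profitability E₂/h₂ falls below the rate achievable on forb seeds alone: E₂/h₂ = λE₁/(1 + λh₁).
Solve for λ: λE₁h₂ = E₂(1 + λh₁) → λ(E₁h₂ − E₂h₁) = E₂ → λ = E₂/(E₁h₂ − E₂h₁).
λ = 2.6/(3.8×32 − 2.6×12) = 2.6/90.4 = 0.02876 per s.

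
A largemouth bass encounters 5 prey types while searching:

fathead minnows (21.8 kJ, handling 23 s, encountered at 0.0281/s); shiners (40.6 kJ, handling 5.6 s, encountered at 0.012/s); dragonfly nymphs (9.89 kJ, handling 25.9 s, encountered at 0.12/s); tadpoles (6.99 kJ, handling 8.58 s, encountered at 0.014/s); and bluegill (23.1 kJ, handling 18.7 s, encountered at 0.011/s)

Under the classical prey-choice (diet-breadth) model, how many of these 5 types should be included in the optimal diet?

4

Profitabilities (E/h, kJ/s): shiners 7.25, bluegill 1.24, fathead minnows 0.948, tadpoles 0.815, dragonfly nymphs 0.382. Add prey in this order while the next type's profitability exceeds the intake rate on those already taken.
Rate on top 1: 0.4565. bluegill: 1.24 > 0.4565 → include.
Rate on top 2: 0.5824. fathead minnows: 0.948 > 0.5824 → include.
Rate on top 3: 0.7054. tadpoles: 0.815 > 0.7054 → include.
Rate on top 4: 0.7119. dragonfly nymphs: 0.382 < 0.7119 → exclude; stop.
Optimal diet: shiners, bluegill, fathead minnows, tadpoles — 4 of 5 types.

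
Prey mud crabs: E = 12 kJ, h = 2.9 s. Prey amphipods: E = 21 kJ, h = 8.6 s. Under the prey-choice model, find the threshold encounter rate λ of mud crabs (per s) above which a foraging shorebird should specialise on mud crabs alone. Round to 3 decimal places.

At the threshold, the rate on mud crabs alone equals the profitability of amphipods: λ·12/(1 + λ·2.9) = 21/8.6 = 2.442.
Rearranging, λ(12 − 2.442×2.9) = 2.442, so λ = 2.442/4.919 = 0.4965 per s.

0.496 per s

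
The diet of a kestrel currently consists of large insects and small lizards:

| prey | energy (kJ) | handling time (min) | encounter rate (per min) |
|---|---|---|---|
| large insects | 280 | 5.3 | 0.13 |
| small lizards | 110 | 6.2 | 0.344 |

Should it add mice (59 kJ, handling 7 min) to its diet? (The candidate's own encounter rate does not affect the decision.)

No

Intake rate on the current diet: R = (0.13×280 + 0.344×110) / (1 + 0.13×5.3 + 0.344×6.2) = 74.24/3.822 = 19.43 kJ/min.
Profitability of mice: 59/7 = 8.429 kJ/min.
8.429 < 19.43, so adding mice would lower the average — exclude it.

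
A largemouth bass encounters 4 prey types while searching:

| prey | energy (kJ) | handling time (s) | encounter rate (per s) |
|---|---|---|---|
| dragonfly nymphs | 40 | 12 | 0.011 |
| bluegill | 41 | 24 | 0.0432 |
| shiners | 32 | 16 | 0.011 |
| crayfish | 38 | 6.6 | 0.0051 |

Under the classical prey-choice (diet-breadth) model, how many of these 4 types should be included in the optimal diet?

Rank by E/h (kJ/s): crayfish 5.76, dragonfly nymphs 3.33, shiners 2, bluegill 1.71. Include each in turn until the next type's E/h falls below the running intake rate.
Rate on top 1: 0.1875. dragonfly nymphs: 3.33 > 0.1875 → include.
Rate on top 2: 0.5437. shiners: 2 > 0.5437 → include.
Rate on top 3: 0.7348. bluegill: 1.71 > 0.7348 → include.
Optimal diet: crayfish, dragonfly nymphs, shiners, bluegill — 4 of 4 types.

4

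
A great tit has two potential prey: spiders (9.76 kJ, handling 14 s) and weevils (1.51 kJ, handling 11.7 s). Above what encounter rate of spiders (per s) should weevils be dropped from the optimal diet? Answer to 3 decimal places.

0.016 per s

Drop weevils once their profitability E₂/h₂ falls below the rate achievable on spiders alone: E₂/h₂ = λE₁/(1 + λh₁).
Solve for λ: λE₁h₂ = E₂(1 + λh₁) → λ(E₁h₂ − E₂h₁) = E₂ → λ = E₂/(E₁h₂ − E₂h₁).
λ = 1.51/(9.76×11.7 − 1.51×14) = 1.51/93.05 = 0.01623 per s.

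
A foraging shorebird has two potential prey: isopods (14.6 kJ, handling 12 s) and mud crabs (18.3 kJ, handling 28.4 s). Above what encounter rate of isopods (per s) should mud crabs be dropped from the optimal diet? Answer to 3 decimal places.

0.094 per s

Drop mud crabs once their profitability E₂/h₂ falls below the rate achievable on isopods alone: E₂/h₂ = λE₁/(1 + λh₁).
Solve for λ: λE₁h₂ = E₂(1 + λh₁) → λ(E₁h₂ − E₂h₁) = E₂ → λ = E₂/(E₁h₂ − E₂h₁).
λ = 18.3/(14.6×28.4 − 18.3×12) = 18.3/195 = 0.09383 per s.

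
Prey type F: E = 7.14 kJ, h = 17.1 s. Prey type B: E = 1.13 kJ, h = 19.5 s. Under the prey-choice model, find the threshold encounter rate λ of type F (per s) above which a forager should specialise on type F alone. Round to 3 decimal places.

0.009 per s

The zero-one rule: include type B iff E₂/h₂ > λE₁/(1+λh₁). Equality gives the switch point.
λE₁h₂ = E₂ + λE₂h₁ ⇒ λ = E₂/(E₁h₂ − E₂h₁) = 1.13/(139.2 − 19.32) = 0.009424 per s.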